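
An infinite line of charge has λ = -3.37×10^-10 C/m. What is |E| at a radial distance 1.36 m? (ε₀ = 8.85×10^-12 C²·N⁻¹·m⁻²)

Coaxial Gaussian cylinder, radius r = 1.36 m, length L.
Q_enc = λL, so λ_enc = -3.37×10^-10 C/m.
Gauss's law: E·2πrL = λ_enc L/ε₀.
E = |λ_enc|/(2πε₀r) = (3.37×10^-10)/(2π·8.85×10^-12·1.36) = 4.46 N/C.

E ≈ 4.46 N/C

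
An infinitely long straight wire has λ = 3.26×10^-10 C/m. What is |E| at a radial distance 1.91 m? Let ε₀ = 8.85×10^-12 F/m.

|E| = 3.07 V/m

Choose a coaxial cylinder of radius r = 1.91 m (arbitrary length L) as the Gaussian surface.
Q_enc = λL, so λ_enc = 3.26×10^-10 C/m.
Since E is radial and uniform over the curved surface, Φ = E·2πrL = Q_enc/ε₀ = λ_enc L/ε₀.
E = |λ_enc|/(2πε₀r) = (3.26×10^-10)/(2π·8.85×10^-12·1.91) = 3.07 N/C.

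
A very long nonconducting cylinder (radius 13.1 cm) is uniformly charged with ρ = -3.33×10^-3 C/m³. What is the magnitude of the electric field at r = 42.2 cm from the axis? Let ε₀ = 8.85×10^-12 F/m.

By cylindrical symmetry E is radial; use a coaxial Gaussian cylinder of radius 42.2 cm and length L (r > 13.1 cm, full cross-section enclosed).
λ_enc = ρ·πR² = (-3.33e-3)π(0.131)² = -1.795×10^-4 C/m.
Since E is radial and uniform over the curved surface, Φ = E·2πrL = Q_enc/ε₀ = λ_enc L/ε₀.
E = |λ_enc|/(2πε₀r) = (1.795×10^-4)/(2π·8.85×10^-12·0.422) = 7.65e6 N/C.

|E| = 7.65×10^6 N/C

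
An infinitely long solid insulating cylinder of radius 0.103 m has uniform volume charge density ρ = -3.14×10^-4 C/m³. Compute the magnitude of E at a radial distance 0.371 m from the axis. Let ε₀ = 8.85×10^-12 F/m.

By cylindrical symmetry E is radial; use a coaxial Gaussian cylinder of radius 0.371 m and length L (r > 0.103 m, full cross-section enclosed).
λ_enc = ρ·πR² = (-3.14e-4)π(0.103)² = -1.047×10^-5 C/m.
Since E is radial and uniform over the curved surface, Φ = E·2πrL = Q_enc/ε₀ = λ_enc L/ε₀.
E = |λ_enc|/(2πε₀r) = (1.047×10^-5)/(2π·8.85×10^-12·0.371) = 5.07×10^5 N/C.

|E| ≈ 5.07×10^5 N/C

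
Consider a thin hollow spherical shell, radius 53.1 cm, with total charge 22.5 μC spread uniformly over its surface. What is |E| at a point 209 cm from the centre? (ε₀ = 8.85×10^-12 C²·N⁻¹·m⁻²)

E ≈ 4.63e4 N/C

Use a concentric Gaussian sphere at r = 209 cm (r > 53.1 cm).
The entire shell is enclosed: Q_enc = 2.25×10^-5 C.
Applying ∮E·dA = Q_enc/ε₀ with Φ = E(4πr²):
E = |Q_enc|/(4πε₀r²) = (2.25×10^-5)/(4π·8.85×10^-12·(2.09)²) = 4.63×10^4 N/C.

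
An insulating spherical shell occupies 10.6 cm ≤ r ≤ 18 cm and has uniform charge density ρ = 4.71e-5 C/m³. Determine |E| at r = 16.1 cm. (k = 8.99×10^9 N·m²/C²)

E = 2.04×10^5 N/C

By spherical symmetry E is radial; choose a Gaussian sphere of radius r = 16.1 cm (within the shell material, 10.6 cm < r < 18 cm).
Only the shell between 10.6 cm and r is enclosed: Q_enc = ρ·(4π/3)(r³ − a³) = (4.71×10^-5)·(4π/3)·((0.161)³ − (0.106)³) = 5.884×10^-7 C.
Since E is radial and uniform over the Gaussian sphere, Φ = E·4πr² = Q_enc/ε₀.
E = k|Q_enc|/r² = (8.99×10^9)(5.884×10^-7)/(0.161)² = 2.04×10^5 N/C.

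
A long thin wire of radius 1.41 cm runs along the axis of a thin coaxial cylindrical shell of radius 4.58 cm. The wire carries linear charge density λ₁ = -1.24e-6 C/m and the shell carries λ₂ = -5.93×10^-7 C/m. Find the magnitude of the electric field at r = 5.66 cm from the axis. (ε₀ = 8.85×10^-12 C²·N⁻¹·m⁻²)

|E| = 5.82e5 V/m

Coaxial Gaussian cylinder, radius r = 5.66 cm, length L (r > 4.58 cm, enclosing both).
λ_enc = λ₁ + λ₂ = (-1.24×10^-6) + (-5.93×10^-7) = -1.833e-6 C/m.
By Gauss's law (flux through the curved wall only), E·2πrL = λ_enc L/ε₀.
E = |λ_enc|/(2πε₀r) = (1.833×10^-6)/(2π·8.85×10^-12·0.0566) = 5.82×10^5 N/C.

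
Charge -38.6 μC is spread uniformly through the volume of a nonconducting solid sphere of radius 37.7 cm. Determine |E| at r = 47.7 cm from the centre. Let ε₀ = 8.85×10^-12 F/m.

|E| = 1.53×10^6 N/C

Symmetry ⇒ E = E(r) r̂. Gaussian sphere of radius r = 47.7 cm (r > R, so the entire charge is enclosed).
Q_enc = -38.6 μC = -3.86×10^-5 C.
Applying ∮E·dA = Q_enc/ε₀ with Φ = E(4πr²):
E = |Q_enc|/(4πε₀r²) = (3.86×10^-5)/(4π·8.85×10^-12·(0.477)²) = 1.53×10^6 N/C.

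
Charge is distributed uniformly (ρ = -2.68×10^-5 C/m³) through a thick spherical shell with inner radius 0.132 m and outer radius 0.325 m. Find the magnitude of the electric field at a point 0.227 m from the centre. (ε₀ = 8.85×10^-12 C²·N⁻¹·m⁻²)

Symmetry ⇒ E = E(r) r̂. Gaussian sphere of radius r = 0.227 m (within the shell material, 0.132 m < r < 0.325 m).
Only the shell between 0.132 m and r is enclosed: Q_enc = ρ·(4π/3)(r³ − a³) = (-2.68×10^-5)·(4π/3)·((0.227)³ − (0.132)³) = -1.055×10^-6 C.
Since E is radial and uniform over the Gaussian sphere, Φ = E·4πr² = Q_enc/ε₀.
E = |Q_enc|/(4πε₀r²) = (1.055e-6)/(4π·8.85×10^-12·(0.227)²) = 1.84×10^5 N/C.

E = 1.84×10^5 N/C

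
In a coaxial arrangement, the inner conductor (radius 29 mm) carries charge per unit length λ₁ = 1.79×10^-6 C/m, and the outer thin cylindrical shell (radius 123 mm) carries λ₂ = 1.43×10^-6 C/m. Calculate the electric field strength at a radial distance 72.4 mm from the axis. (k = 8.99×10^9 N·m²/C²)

|E| ≈ 4.45e5 V/m

Coaxial Gaussian cylinder, radius r = 72.4 mm, length L (between the conductors, 29 mm < r < 123 mm).
The shell at 123 mm lies outside the Gaussian surface, so λ_enc = λ₁ = 1.79e-6 C/m.
Applying ∮E·dA = Q_enc/ε₀ with the end caps contributing no flux:
E = 2k|λ_enc|/r = 2(8.99×10^9)(1.79×10^-6)/(0.0724) = 4.45×10^5 N/C.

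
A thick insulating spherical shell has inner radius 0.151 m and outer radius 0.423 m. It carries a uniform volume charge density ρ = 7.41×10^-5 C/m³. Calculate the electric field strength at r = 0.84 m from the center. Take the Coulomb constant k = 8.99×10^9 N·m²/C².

Symmetry ⇒ E = E(r) r̂. Gaussian sphere of radius r = 0.84 m (r > 0.423 m, enclosing the whole shell).
Q_enc = ρ·(4π/3)(b³ − a³) = (7.41e-5)·(4π/3)·((0.423)³ − (0.151)³) = 2.242e-5 C.
Since E is radial and uniform over the Gaussian sphere, Φ = E·4πr² = Q_enc/ε₀.
E = k|Q_enc|/r² = (8.99×10^9)(2.242e-5)/(0.84)² = 2.86×10^5 N/C.

E ≈ 2.86×10^5 N/C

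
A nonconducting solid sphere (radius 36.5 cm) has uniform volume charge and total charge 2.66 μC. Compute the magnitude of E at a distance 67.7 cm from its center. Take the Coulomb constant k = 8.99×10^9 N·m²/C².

Use a concentric Gaussian sphere at r = 67.7 cm (r > R, so the entire charge is enclosed).
Q_enc = 2.66 μC = 2.66×10^-6 C.
Since E is radial and uniform over the Gaussian sphere, Φ = E·4πr² = Q_enc/ε₀.
E = k|Q_enc|/r² = (8.99×10^9)(2.66×10^-6)/(0.677)² = 5.22×10^4 N/C.

|E| = 5.22e4 V/m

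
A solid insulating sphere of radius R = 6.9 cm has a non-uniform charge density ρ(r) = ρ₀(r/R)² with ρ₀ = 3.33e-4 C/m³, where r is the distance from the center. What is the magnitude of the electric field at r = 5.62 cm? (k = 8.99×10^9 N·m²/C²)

2.81e5 N/C

Take a concentric spherical Gaussian surface of radius r = 5.62 cm (r < R).
Q_enc = ∫₀^r ρ(r')·4πr'² dr' = (4πρ₀/R²) ∫₀^r r'^4 dr' = 4πρ₀ r^5/(5·R²) = 9.855e-8 C.
By Gauss's law, ∮E·dA = E·4πr² = Q_enc/ε₀.
E = k|Q_enc|/r² = (8.99×10^9)(9.855×10^-8)/(0.0562)² = 2.81×10^5 N/C.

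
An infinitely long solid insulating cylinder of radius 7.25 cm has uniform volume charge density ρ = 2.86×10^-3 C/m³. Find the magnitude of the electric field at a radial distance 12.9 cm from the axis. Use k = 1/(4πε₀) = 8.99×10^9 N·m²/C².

|E| = 6.58e6 N/C

By cylindrical symmetry E is radial; use a coaxial Gaussian cylinder of radius 12.9 cm and length L (r > 7.25 cm, full cross-section enclosed).
λ_enc = ρ·πR² = (2.86×10^-3)π(0.0725)² = 4.723×10^-5 C/m.
By Gauss's law (flux through the curved wall only), E·2πrL = λ_enc L/ε₀.
E = 2k|λ_enc|/r = 2(8.99×10^9)(4.723e-5)/(0.129) = 6.58×10^6 N/C.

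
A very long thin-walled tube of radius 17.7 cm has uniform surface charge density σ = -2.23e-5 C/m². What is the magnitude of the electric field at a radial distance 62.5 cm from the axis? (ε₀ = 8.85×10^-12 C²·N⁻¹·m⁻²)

|E| = 7.14×10^5 N/C

Coaxial Gaussian cylinder, radius r = 62.5 cm, length L (r > 17.7 cm).
The whole shell is enclosed: λ_enc = σ·2πR = (-2.23e-5)·2π·(0.177) = -2.48×10^-5 C/m.
Applying ∮E·dA = Q_enc/ε₀ with the end caps contributing no flux:
E = |λ_enc|/(2πε₀r) = (2.48×10^-5)/(2π·8.85×10^-12·0.625) = 7.14×10^5 N/C.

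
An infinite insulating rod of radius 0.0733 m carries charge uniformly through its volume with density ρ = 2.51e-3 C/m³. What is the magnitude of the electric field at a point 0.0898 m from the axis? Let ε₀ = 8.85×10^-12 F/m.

E ≈ 8.48×10^6 N/C

Coaxial Gaussian cylinder, radius r = 0.0898 m, length L (r > 0.0733 m, full cross-section enclosed).
λ_enc = ρ·πR² = (2.51×10^-3)π(0.0733)² = 4.237×10^-5 C/m.
Since E is radial and uniform over the curved surface, Φ = E·2πrL = Q_enc/ε₀ = λ_enc L/ε₀.
E = |λ_enc|/(2πε₀r) = (4.237e-5)/(2π·8.85×10^-12·0.0898) = 8.48×10^6 N/C.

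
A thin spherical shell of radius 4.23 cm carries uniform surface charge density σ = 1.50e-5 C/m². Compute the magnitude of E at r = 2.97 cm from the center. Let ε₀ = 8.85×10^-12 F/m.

By spherical symmetry E is radial; choose a Gaussian sphere of radius r = 2.97 cm (inside the shell, r < 4.23 cm).
No charge lies within this surface, so Q_enc = 0 and Gauss's law gives E·4πr² = 0 ⇒ E = 0.

E = 0 (no enclosed charge)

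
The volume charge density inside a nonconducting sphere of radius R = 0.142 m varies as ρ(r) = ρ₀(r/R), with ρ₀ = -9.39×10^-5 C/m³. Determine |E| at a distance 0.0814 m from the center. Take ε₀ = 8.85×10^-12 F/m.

|E| ≈ 1.24e5 V/m

Symmetry ⇒ E = E(r) r̂. Gaussian sphere of radius r = 0.0814 m (r < R).
Q_enc = ∫₀^r ρ(r')·4πr'² dr' = (4πρ₀/R) ∫₀^r r'^3 dr' = 4πρ₀ r^4/(4·R) = -9.121e-8 C.
Applying ∮E·dA = Q_enc/ε₀ with Φ = E(4πr²):
E = |Q_enc|/(4πε₀r²) = (9.121×10^-8)/(4π·8.85×10^-12·(0.0814)²) = 1.24×10^5 N/C.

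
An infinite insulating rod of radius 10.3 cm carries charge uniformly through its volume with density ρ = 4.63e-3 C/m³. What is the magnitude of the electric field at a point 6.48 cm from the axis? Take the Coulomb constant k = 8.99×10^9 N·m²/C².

By cylindrical symmetry E is radial; use a coaxial Gaussian cylinder of radius 6.48 cm and length L (r < R).
Enclosed charge per unit length: λ_enc = ρ·πr² = (4.63×10^-3)π(0.0648)² = 6.108×10^-5 C/m.
By Gauss's law (flux through the curved wall only), E·2πrL = λ_enc L/ε₀.
E = 2k|λ_enc|/r = 2(8.99×10^9)(6.108×10^-5)/(0.0648) = 1.69×10^7 N/C.

|E| ≈ 1.69e7 N/C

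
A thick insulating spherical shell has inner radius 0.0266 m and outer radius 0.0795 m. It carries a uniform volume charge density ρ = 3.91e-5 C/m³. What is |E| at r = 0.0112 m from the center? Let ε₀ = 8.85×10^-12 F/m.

Take a concentric spherical Gaussian surface of radius r = 0.0112 m (r < 0.0266 m, inside the empty cavity).
No charge is enclosed, so by Gauss's law E·4πr² = 0 ⇒ E = 0.

E = 0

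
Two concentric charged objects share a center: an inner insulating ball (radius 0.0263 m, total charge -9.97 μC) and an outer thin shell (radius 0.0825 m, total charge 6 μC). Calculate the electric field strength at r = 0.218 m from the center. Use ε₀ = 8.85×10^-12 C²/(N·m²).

Take a concentric spherical Gaussian surface of radius r = 0.218 m (r > 0.0825 m, enclosing both).
Q_enc = (-9.97 μC) + (6 μC) = -3.97e-6 C.
By Gauss's law, ∮E·dA = E·4πr² = Q_enc/ε₀.
E = |Q_enc|/(4πε₀r²) = (3.97×10^-6)/(4π·8.85×10^-12·(0.218)²) = 7.51e5 N/C.

E ≈ 7.51e5 V/m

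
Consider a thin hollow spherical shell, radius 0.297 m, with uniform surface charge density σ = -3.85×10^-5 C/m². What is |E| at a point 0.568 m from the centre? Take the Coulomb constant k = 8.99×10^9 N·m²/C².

Symmetry ⇒ E = E(r) r̂. Gaussian sphere of radius r = 0.568 m (r > 0.297 m).
The entire shell is enclosed: Q_enc = σ·4πR² = (-3.85×10^-5)·4π·(0.297)² = -4.268×10^-5 C.
By Gauss's law, ∮E·dA = E·4πr² = Q_enc/ε₀.
E = k|Q_enc|/r² = (8.99×10^9)(4.268e-5)/(0.568)² = 1.19×10^6 N/C.

|E| = 1.19×10^6 V/m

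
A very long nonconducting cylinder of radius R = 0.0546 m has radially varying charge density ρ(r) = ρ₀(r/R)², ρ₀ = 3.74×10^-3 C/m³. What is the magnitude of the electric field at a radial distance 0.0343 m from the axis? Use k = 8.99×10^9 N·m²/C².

By cylindrical symmetry E is radial; use a coaxial Gaussian cylinder of radius 0.0343 m and length L (r < R).
λ_enc = ∫₀^r ρ(r')·2πr' dr' = (2πρ₀/R²)·r^4/4 = 2.728e-6 C/m.
Gauss's law: E·2πrL = λ_enc L/ε₀.
E = 2k|λ_enc|/r = 2(8.99×10^9)(2.728e-6)/(0.0343) = 1.43e6 N/C.

E ≈ 1.43e6 N/C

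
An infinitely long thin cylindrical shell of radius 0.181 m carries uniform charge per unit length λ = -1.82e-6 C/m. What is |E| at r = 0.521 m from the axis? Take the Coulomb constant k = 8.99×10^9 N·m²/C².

By cylindrical symmetry E is radial; use a coaxial Gaussian cylinder of radius 0.521 m and length L (r > 0.181 m).
The full line charge is enclosed: λ_enc = -1.82×10^-6 C/m.
Gauss's law: E·2πrL = λ_enc L/ε₀.
E = 2k|λ_enc|/r = 2(8.99×10^9)(1.82e-6)/(0.521) = 6.28×10^4 N/C.

|E| ≈ 6.28e4 V/m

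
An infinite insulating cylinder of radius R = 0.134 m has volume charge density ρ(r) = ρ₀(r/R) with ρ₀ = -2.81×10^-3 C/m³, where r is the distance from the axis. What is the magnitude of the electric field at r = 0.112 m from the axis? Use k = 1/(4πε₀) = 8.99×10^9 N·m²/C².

E ≈ 9.91e6 V/m

Choose a coaxial cylinder of radius r = 0.112 m (arbitrary length L) as the Gaussian surface (r < R).
λ_enc = ∫₀^r ρ(r')·2πr' dr' = (2πρ₀/R)·r^3/3 = -6.17×10^-5 C/m.
Since E is radial and uniform over the curved surface, Φ = E·2πrL = Q_enc/ε₀ = λ_enc L/ε₀.
E = 2k|λ_enc|/r = 2(8.99×10^9)(6.17e-5)/(0.112) = 9.91×10^6 N/C.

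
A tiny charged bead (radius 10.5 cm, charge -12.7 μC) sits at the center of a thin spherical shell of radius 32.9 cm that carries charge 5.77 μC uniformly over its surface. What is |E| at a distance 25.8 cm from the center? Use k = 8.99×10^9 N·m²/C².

1.72×10^6 N/C

Take a concentric spherical Gaussian surface of radius r = 25.8 cm (between the bodies, 10.5 cm < r < 32.9 cm).
Only the inner charge is enclosed; the outer shell contributes nothing inside itself. Q_enc = -12.7 μC = -1.27×10^-5 C.
By Gauss's law, ∮E·dA = E·4πr² = Q_enc/ε₀.
E = k|Q_enc|/r² = (8.99×10^9)(1.27e-5)/(0.258)² = 1.72×10^6 N/C.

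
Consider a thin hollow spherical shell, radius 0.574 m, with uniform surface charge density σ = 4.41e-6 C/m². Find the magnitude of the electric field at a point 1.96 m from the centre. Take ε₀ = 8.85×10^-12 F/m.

E ≈ 4.27e4 V/m

By spherical symmetry E is radial; choose a Gaussian sphere of radius r = 1.96 m (r > 0.574 m).
The entire shell is enclosed: Q_enc = σ·4πR² = (4.41×10^-6)·4π·(0.574)² = 1.826×10^-5 C.
By Gauss's law, ∮E·dA = E·4πr² = Q_enc/ε₀.
E = |Q_enc|/(4πε₀r²) = (1.826×10^-5)/(4π·8.85×10^-12·(1.96)²) = 4.27×10^4 N/C.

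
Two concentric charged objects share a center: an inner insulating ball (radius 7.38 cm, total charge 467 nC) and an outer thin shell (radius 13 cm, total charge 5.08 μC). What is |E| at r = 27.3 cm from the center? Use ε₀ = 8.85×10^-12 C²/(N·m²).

|E| = 6.69×10^5 V/m

By spherical symmetry E is radial; choose a Gaussian sphere of radius r = 27.3 cm (r > 13 cm, enclosing both).
Q_enc = (467 nC) + (5.08 μC) = 5.547e-6 C.
By Gauss's law, ∮E·dA = E·4πr² = Q_enc/ε₀.
E = |Q_enc|/(4πε₀r²) = (5.547×10^-6)/(4π·8.85×10^-12·(0.273)²) = 6.69×10^5 N/C.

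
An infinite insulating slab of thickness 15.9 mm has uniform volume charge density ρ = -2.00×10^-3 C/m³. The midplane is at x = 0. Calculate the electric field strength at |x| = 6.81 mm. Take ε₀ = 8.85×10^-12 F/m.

E = 1.54×10^6 V/m

By symmetry E is perpendicular to the slab. A Gaussian pillbox from −6.81 mm to +6.81 mm (face area A) lies entirely within the slab.
Q_enc = ρ·(2x)·A and flux = 2EA, so 2EA = 2ρxA/ε₀ ⇒ E = |ρ|x/ε₀.
E = (2.00×10^-3)(0.00681)/(8.85×10^-12) = 1.54e6 N/C.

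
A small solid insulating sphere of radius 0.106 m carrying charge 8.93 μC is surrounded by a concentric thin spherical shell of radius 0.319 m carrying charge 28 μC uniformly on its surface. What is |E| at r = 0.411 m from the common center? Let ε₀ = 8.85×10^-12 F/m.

|E| = 1.97×10^6 N/C

Take a concentric spherical Gaussian surface of radius r = 0.411 m (r > 0.319 m, enclosing both).
Q_enc = (8.93 μC) + (28 μC) = 3.693e-5 C.
Since E is radial and uniform over the Gaussian sphere, Φ = E·4πr² = Q_enc/ε₀.
E = |Q_enc|/(4πε₀r²) = (3.693×10^-5)/(4π·8.85×10^-12·(0.411)²) = 1.97e6 N/C.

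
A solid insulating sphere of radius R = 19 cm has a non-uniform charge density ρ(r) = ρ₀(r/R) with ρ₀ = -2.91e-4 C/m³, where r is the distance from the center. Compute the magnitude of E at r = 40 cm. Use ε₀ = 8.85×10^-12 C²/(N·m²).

By spherical symmetry E is radial; choose a Gaussian sphere of radius r = 40 cm (r > R, all charge enclosed).
Q_enc = 4π ∫₀^R ρ₀(r'/R)^1 r'² dr' = 4πρ₀R³/4 = -6.271×10^-6 C.
Since E is radial and uniform over the Gaussian sphere, Φ = E·4πr² = Q_enc/ε₀.
E = |Q_enc|/(4πε₀r²) = (6.271×10^-6)/(4π·8.85×10^-12·(0.4)²) = 3.52×10^5 N/C.

3.52×10^5 N/C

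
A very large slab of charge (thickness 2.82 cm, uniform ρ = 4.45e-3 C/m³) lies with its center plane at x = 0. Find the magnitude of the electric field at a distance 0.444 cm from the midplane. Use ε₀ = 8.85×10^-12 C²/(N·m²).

|E| = 2.23e6 N/C

By symmetry E is perpendicular to the slab. A Gaussian pillbox from −0.444 cm to +0.444 cm (face area A) lies entirely within the slab.
Q_enc = ρ·(2x)·A and flux = 2EA, so 2EA = 2ρxA/ε₀ ⇒ E = |ρ|x/ε₀.
E = (4.45e-3)(0.00444)/(8.85×10^-12) = 2.23×10^6 N/C.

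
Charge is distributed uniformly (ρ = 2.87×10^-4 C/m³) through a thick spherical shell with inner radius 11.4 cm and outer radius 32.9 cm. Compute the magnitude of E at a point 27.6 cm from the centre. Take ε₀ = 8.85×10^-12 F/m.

By spherical symmetry E is radial; choose a Gaussian sphere of radius r = 27.6 cm (within the shell material, 11.4 cm < r < 32.9 cm).
Enclosed charge is the volume from a to r: Q_enc = (4π/3)ρ(r³ − a³) = 2.349e-5 C.
Applying ∮E·dA = Q_enc/ε₀ with Φ = E(4πr²):
E = |Q_enc|/(4πε₀r²) = (2.349×10^-5)/(4π·8.85×10^-12·(0.276)²) = 2.77×10^6 N/C.

|E| ≈ 2.77×10^6 N/C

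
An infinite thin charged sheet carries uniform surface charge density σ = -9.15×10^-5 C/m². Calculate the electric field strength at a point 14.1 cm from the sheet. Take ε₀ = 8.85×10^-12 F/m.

|E| ≈ 5.17×10^6 N/C

The symmetry is planar: E is normal to the sheet and the same magnitude on both sides. Take a pillbox straddling the sheet with end-cap area A.
Only the two end caps contribute flux: Φ = 2EA. With Q_enc = σA, Gauss's law gives E = |σ|/(2ε₀).
E = |σ|/(2ε₀) = (9.15×10^-5)/(2·8.85×10^-12) = 5.17×10^6 N/C.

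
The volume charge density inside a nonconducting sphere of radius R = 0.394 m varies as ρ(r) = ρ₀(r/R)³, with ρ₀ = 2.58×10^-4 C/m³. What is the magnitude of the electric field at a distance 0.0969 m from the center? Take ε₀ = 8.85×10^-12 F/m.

7.00×10^3 V/m

Use a concentric Gaussian sphere at r = 0.0969 m (r < R).
Q_enc = ∫₀^r ρ(r')·4πr'² dr' = (4πρ₀/R³) ∫₀^r r'^5 dr' = 4πρ₀ r^6/(6·R³) = 7.314e-9 C.
By Gauss's law, ∮E·dA = E·4πr² = Q_enc/ε₀.
E = |Q_enc|/(4πε₀r²) = (7.314×10^-9)/(4π·8.85×10^-12·(0.0969)²) = 7.00e3 N/C.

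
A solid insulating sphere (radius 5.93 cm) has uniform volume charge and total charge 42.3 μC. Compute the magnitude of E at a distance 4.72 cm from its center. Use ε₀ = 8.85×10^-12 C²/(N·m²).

E ≈ 8.61×10^7 V/m

By spherical symmetry E is radial; choose a Gaussian sphere of radius r = 4.72 cm (r < R).
For a uniform sphere the enclosed fraction is (r/R)³, so Q_enc = (42.3 μC)(0.0472/0.0593)³ = 2.133×10^-5 C.
Applying ∮E·dA = Q_enc/ε₀ with Φ = E(4πr²):
E = |Q_enc|/(4πε₀r²) = (2.133×10^-5)/(4π·8.85×10^-12·(0.0472)²) = 8.61×10^7 N/C.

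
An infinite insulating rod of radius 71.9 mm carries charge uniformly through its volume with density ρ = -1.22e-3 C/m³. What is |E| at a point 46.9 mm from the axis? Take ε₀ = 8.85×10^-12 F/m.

Coaxial Gaussian cylinder, radius r = 46.9 mm, length L (r < R).
Charge inside radius r per length L is ρ·πr²·L, so λ_enc = ρπr² = -8.431×10^-6 C/m.
By Gauss's law (flux through the curved wall only), E·2πrL = λ_enc L/ε₀.
E = |λ_enc|/(2πε₀r) = (8.431e-6)/(2π·8.85×10^-12·0.0469) = 3.23×10^6 N/C.

|E| ≈ 3.23×10^6 V/m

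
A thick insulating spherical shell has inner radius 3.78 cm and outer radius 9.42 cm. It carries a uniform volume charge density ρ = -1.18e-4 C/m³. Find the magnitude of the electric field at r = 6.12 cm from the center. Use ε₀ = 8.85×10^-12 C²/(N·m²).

Use a concentric Gaussian sphere at r = 6.12 cm (within the shell material, 3.78 cm < r < 9.42 cm).
Enclosed charge is the volume from a to r: Q_enc = (4π/3)ρ(r³ − a³) = -8.66e-8 C.
By Gauss's law, ∮E·dA = E·4πr² = Q_enc/ε₀.
E = |Q_enc|/(4πε₀r²) = (8.66e-8)/(4π·8.85×10^-12·(0.0612)²) = 2.08e5 N/C.

|E| = 2.08×10^5 V/m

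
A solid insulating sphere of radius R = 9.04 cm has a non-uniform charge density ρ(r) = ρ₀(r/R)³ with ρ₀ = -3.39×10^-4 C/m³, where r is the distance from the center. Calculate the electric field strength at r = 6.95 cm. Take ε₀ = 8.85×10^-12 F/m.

Take a concentric spherical Gaussian surface of radius r = 6.95 cm (r < R).
Integrate the density: Q_enc = 4π ∫₀^r ρ₀(r'/R)^3 r'² dr' = 4πρ₀ r^6/(6·R³) = -1.083×10^-7 C.
Applying ∮E·dA = Q_enc/ε₀ with Φ = E(4πr²):
E = |Q_enc|/(4πε₀r²) = (1.083e-7)/(4π·8.85×10^-12·(0.0695)²) = 2.02e5 N/C.

|E| = 2.02×10^5 V/m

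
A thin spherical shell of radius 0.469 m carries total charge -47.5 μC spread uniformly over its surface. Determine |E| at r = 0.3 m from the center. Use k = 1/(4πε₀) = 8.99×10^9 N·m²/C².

Use a concentric Gaussian sphere at r = 0.3 m (inside the shell, r < 0.469 m).
No charge lies within this surface, so Q_enc = 0 and Gauss's law gives E·4πr² = 0 ⇒ E = 0.

E = 0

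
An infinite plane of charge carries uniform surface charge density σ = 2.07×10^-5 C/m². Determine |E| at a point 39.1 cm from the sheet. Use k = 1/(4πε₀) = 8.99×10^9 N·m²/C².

1.17×10^6 N/C

Choose a cylindrical pillbox piercing the sheet, end faces (area A) parallel to it.
Flux Φ = 2EA and Q_enc = σA, so 2EA = σA/ε₀ ⇒ E = |σ|/(2ε₀), independent of distance.
E = 2πk|σ| = 2π(8.99×10^9)(2.07×10^-5) = 1.17e6 N/C.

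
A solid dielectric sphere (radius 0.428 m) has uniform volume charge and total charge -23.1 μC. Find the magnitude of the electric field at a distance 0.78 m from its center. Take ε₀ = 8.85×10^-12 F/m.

|E| ≈ 3.41×10^5 V/m

Take a concentric spherical Gaussian surface of radius r = 0.78 m (r > R, so the entire charge is enclosed).
Q_enc = -23.1 μC = -2.31×10^-5 C.
Since E is radial and uniform over the Gaussian sphere, Φ = E·4πr² = Q_enc/ε₀.
E = |Q_enc|/(4πε₀r²) = (2.31e-5)/(4π·8.85×10^-12·(0.78)²) = 3.41×10^5 N/C.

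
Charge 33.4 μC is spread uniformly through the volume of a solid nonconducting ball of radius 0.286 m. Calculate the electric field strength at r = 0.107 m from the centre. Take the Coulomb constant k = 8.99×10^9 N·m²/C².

By spherical symmetry E is radial; choose a Gaussian sphere of radius r = 0.107 m (r < R).
Only the charge within r is enclosed: Q_enc = Q·(r/R)³ = (33.4 μC)·(0.107 m/0.286 m)³ = 1.749e-6 C.
Applying ∮E·dA = Q_enc/ε₀ with Φ = E(4πr²):
E = k|Q_enc|/r² = (8.99×10^9)(1.749×10^-6)/(0.107)² = 1.37×10^6 N/C.

|E| = 1.37×10^6 N/C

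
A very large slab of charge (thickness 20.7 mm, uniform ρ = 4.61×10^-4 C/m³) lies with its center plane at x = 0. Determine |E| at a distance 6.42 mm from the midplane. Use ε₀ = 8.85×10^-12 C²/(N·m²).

3.34×10^5 V/m

By symmetry E is perpendicular to the slab. A Gaussian pillbox from −6.42 mm to +6.42 mm (face area A) lies entirely within the slab.
Q_enc = ρ·(2x)·A and flux = 2EA, so 2EA = 2ρxA/ε₀ ⇒ E = |ρ|x/ε₀.
E = (4.61×10^-4)(0.00642)/(8.85×10^-12) = 3.34×10^5 N/C.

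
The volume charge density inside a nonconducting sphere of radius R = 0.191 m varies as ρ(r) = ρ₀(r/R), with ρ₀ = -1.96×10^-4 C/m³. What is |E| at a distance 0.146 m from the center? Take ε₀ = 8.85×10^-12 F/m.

Take a concentric spherical Gaussian surface of radius r = 0.146 m (r < R).
Integrate the density: Q_enc = 4π ∫₀^r ρ₀(r'/R)^1 r'² dr' = 4πρ₀ r^4/(4·R) = -1.465×10^-6 C.
By Gauss's law, ∮E·dA = E·4πr² = Q_enc/ε₀.
E = |Q_enc|/(4πε₀r²) = (1.465×10^-6)/(4π·8.85×10^-12·(0.146)²) = 6.18×10^5 N/C.

|E| = 6.18e5 N/C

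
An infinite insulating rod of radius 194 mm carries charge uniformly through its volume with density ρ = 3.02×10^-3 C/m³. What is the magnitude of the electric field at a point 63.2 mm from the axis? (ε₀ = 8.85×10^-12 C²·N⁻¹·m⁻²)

Coaxial Gaussian cylinder, radius r = 63.2 mm, length L (r < R).
Enclosed charge per unit length: λ_enc = ρ·πr² = (3.02×10^-3)π(0.0632)² = 3.79×10^-5 C/m.
By Gauss's law (flux through the curved wall only), E·2πrL = λ_enc L/ε₀.
E = |λ_enc|/(2πε₀r) = (3.79×10^-5)/(2π·8.85×10^-12·0.0632) = 1.08e7 N/C.

1.08×10^7 V/m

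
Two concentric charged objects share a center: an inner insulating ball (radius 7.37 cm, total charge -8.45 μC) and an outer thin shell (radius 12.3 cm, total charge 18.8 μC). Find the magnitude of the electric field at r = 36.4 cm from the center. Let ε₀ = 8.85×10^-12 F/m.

Use a concentric Gaussian sphere at r = 36.4 cm (r > 12.3 cm, enclosing both).
Q_enc = (-8.45 μC) + (18.8 μC) = 1.035e-5 C.
Applying ∮E·dA = Q_enc/ε₀ with Φ = E(4πr²):
E = |Q_enc|/(4πε₀r²) = (1.035e-5)/(4π·8.85×10^-12·(0.364)²) = 7.02e5 N/C.

|E| ≈ 7.02×10^5 N/C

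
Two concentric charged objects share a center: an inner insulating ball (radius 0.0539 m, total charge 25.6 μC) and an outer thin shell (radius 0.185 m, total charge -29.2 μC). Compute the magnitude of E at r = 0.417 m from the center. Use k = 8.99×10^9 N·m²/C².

|E| = 1.86e5 N/C

Take a concentric spherical Gaussian surface of radius r = 0.417 m (r > 0.185 m, enclosing both).
Q_enc = (25.6 μC) + (-29.2 μC) = -3.60×10^-6 C.
Applying ∮E·dA = Q_enc/ε₀ with Φ = E(4πr²):
E = k|Q_enc|/r² = (8.99×10^9)(3.60×10^-6)/(0.417)² = 1.86×10^5 N/C.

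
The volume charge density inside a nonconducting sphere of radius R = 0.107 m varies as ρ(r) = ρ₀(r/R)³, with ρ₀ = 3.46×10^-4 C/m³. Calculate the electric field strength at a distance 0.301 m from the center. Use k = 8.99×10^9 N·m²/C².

Take a concentric spherical Gaussian surface of radius r = 0.301 m (r > R, all charge enclosed).
Q_enc = 4π ∫₀^R ρ₀(r'/R)^3 r'² dr' = 4πρ₀R³/6 = 8.877×10^-7 C.
Gauss's law: E·4πr² = Q_enc/ε₀.
E = k|Q_enc|/r² = (8.99×10^9)(8.877×10^-7)/(0.301)² = 8.81×10^4 N/C.

E ≈ 8.81×10^4 V/m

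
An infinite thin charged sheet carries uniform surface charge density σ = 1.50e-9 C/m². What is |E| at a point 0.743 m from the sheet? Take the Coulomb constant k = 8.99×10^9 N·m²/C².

84.7 N/C

The symmetry is planar: E is normal to the sheet and the same magnitude on both sides. Take a pillbox straddling the sheet with end-cap area A.
Only the two end caps contribute flux: Φ = 2EA. With Q_enc = σA, Gauss's law gives E = |σ|/(2ε₀).
E = 2πk|σ| = 2π(8.99×10^9)(1.50×10^-9) = 84.7 N/C.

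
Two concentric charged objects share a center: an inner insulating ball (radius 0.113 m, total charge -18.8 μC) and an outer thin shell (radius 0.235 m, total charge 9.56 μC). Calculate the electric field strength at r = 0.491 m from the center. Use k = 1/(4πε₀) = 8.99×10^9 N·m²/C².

Take a concentric spherical Gaussian surface of radius r = 0.491 m (r > 0.235 m, enclosing both).
Q_enc = (-18.8 μC) + (9.56 μC) = -9.24e-6 C.
Gauss's law: E·4πr² = Q_enc/ε₀.
E = k|Q_enc|/r² = (8.99×10^9)(9.24×10^-6)/(0.491)² = 3.45e5 N/C.

3.45×10^5 N/C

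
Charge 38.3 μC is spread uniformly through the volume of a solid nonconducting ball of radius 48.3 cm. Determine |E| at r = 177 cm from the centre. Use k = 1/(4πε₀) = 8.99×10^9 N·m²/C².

E ≈ 1.10e5 N/C

Symmetry ⇒ E = E(r) r̂. Gaussian sphere of radius r = 177 cm (r > R, so the entire charge is enclosed).
Q_enc = 38.3 μC = 3.83×10^-5 C.
Applying ∮E·dA = Q_enc/ε₀ with Φ = E(4πr²):
E = k|Q_enc|/r² = (8.99×10^9)(3.83×10^-5)/(1.77)² = 1.10×10^5 N/C.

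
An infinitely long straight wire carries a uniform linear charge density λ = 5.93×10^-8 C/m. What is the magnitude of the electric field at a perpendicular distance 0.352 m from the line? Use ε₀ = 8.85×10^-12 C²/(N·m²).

3.03e3 N/C

By cylindrical symmetry E is radial; use a coaxial Gaussian cylinder of radius 0.352 m and length L.
Q_enc = λL, so λ_enc = 5.93×10^-8 C/m.
Since E is radial and uniform over the curved surface, Φ = E·2πrL = Q_enc/ε₀ = λ_enc L/ε₀.
E = |λ_enc|/(2πε₀r) = (5.93×10^-8)/(2π·8.85×10^-12·0.352) = 3.03×10^3 N/C.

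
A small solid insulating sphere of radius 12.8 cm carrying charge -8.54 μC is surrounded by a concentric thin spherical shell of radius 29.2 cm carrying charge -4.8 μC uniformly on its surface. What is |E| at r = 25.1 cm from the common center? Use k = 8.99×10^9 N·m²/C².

E = 1.22×10^6 V/m

Use a concentric Gaussian sphere at r = 25.1 cm (between the bodies, 12.8 cm < r < 29.2 cm).
Only the inner charge is enclosed; the outer shell contributes nothing inside itself. Q_enc = -8.54 μC = -8.54×10^-6 C.
Applying ∮E·dA = Q_enc/ε₀ with Φ = E(4πr²):
E = k|Q_enc|/r² = (8.99×10^9)(8.54×10^-6)/(0.251)² = 1.22×10^6 N/C.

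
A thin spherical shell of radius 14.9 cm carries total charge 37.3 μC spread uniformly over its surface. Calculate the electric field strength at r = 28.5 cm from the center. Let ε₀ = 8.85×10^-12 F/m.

Take a concentric spherical Gaussian surface of radius r = 28.5 cm (r > 14.9 cm).
The entire shell is enclosed: Q_enc = 3.73×10^-5 C.
Since E is radial and uniform over the Gaussian sphere, Φ = E·4πr² = Q_enc/ε₀.
E = |Q_enc|/(4πε₀r²) = (3.73×10^-5)/(4π·8.85×10^-12·(0.285)²) = 4.13e6 N/C.

|E| = 4.13×10^6 N/C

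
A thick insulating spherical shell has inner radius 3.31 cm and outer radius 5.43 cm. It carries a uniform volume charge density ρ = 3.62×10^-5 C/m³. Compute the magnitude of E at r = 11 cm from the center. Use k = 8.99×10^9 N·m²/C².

Symmetry ⇒ E = E(r) r̂. Gaussian sphere of radius r = 11 cm (r > 5.43 cm, enclosing the whole shell).
Q_enc = ρ·(4π/3)(b³ − a³) = (3.62×10^-5)·(4π/3)·((0.0543)³ − (0.0331)³) = 1.878×10^-8 C.
Since E is radial and uniform over the Gaussian sphere, Φ = E·4πr² = Q_enc/ε₀.
E = k|Q_enc|/r² = (8.99×10^9)(1.878×10^-8)/(0.11)² = 1.40e4 N/C.

1.40×10^4 N/C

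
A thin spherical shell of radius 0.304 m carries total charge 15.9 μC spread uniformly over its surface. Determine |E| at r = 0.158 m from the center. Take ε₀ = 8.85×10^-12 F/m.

By spherical symmetry E is radial; choose a Gaussian sphere of radius r = 0.158 m (inside the shell, r < 0.304 m).
All the charge is outside the Gaussian surface: Q_enc = 0, hence E = 0 everywhere inside the shell.

|E| = 0 N/C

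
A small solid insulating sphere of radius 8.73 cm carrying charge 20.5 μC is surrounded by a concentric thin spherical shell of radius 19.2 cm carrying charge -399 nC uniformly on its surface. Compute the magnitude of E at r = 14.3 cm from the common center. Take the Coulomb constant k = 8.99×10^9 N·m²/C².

Symmetry ⇒ E = E(r) r̂. Gaussian sphere of radius r = 14.3 cm (between the bodies, 8.73 cm < r < 19.2 cm).
Only the inner charge is enclosed; the outer shell contributes nothing inside itself. Q_enc = 20.5 μC = 2.05×10^-5 C.
Gauss's law: E·4πr² = Q_enc/ε₀.
E = k|Q_enc|/r² = (8.99×10^9)(2.05e-5)/(0.143)² = 9.01×10^6 N/C.

E ≈ 9.01×10^6 N/C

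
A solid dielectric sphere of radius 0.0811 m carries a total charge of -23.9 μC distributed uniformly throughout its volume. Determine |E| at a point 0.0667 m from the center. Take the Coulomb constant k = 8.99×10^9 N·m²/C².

Symmetry ⇒ E = E(r) r̂. Gaussian sphere of radius r = 0.0667 m (r < R).
Only the charge within r is enclosed: Q_enc = Q·(r/R)³ = (-23.9 μC)·(0.0667 m/0.0811 m)³ = -1.33×10^-5 C.
Applying ∮E·dA = Q_enc/ε₀ with Φ = E(4πr²):
E = k|Q_enc|/r² = (8.99×10^9)(1.33×10^-5)/(0.0667)² = 2.69×10^7 N/C.

E ≈ 2.69×10^7 V/m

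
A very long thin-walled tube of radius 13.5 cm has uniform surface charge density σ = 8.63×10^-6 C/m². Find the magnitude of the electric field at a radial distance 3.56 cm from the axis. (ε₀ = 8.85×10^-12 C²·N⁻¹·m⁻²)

Coaxial Gaussian cylinder, radius r = 3.56 cm, length L (r < 13.5 cm, inside the shell).
No charge is enclosed, so Gauss's law gives E·2πrL = 0 ⇒ E = 0.

E = 0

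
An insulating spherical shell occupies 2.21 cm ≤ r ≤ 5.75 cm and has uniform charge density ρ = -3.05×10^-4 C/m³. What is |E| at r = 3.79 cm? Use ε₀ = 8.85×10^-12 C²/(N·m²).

Take a concentric spherical Gaussian surface of radius r = 3.79 cm (within the shell material, 2.21 cm < r < 5.75 cm).
Enclosed charge is the volume from a to r: Q_enc = (4π/3)ρ(r³ − a³) = -5.576×10^-8 C.
By Gauss's law, ∮E·dA = E·4πr² = Q_enc/ε₀.
E = |Q_enc|/(4πε₀r²) = (5.576e-8)/(4π·8.85×10^-12·(0.0379)²) = 3.49×10^5 N/C.

E ≈ 3.49e5 N/C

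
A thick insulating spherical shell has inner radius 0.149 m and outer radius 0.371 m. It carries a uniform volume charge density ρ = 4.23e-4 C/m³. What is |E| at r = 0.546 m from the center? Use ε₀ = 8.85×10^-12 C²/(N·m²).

|E| ≈ 2.55×10^6 N/C

Symmetry ⇒ E = E(r) r̂. Gaussian sphere of radius r = 0.546 m (r > 0.371 m, enclosing the whole shell).
Q_enc = ρ·(4π/3)(b³ − a³) = (4.23e-4)·(4π/3)·((0.371)³ − (0.149)³) = 8.462×10^-5 C.
By Gauss's law, ∮E·dA = E·4πr² = Q_enc/ε₀.
E = |Q_enc|/(4πε₀r²) = (8.462×10^-5)/(4π·8.85×10^-12·(0.546)²) = 2.55×10^6 N/C.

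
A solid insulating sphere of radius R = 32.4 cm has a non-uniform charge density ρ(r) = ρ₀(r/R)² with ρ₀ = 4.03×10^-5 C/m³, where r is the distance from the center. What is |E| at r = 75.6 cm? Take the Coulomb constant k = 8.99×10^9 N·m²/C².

Symmetry ⇒ E = E(r) r̂. Gaussian sphere of radius r = 75.6 cm (r > R, all charge enclosed).
Q_enc = 4π ∫₀^R ρ₀(r'/R)^2 r'² dr' = 4πρ₀R³/5 = 3.445e-6 C.
Gauss's law: E·4πr² = Q_enc/ε₀.
E = k|Q_enc|/r² = (8.99×10^9)(3.445×10^-6)/(0.756)² = 5.42×10^4 N/C.

|E| = 5.42×10^4 V/m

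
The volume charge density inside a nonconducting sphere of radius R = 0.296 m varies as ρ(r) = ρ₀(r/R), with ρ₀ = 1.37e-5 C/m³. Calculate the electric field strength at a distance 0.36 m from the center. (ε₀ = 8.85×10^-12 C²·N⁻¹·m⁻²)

By spherical symmetry E is radial; choose a Gaussian sphere of radius r = 0.36 m (r > R, all charge enclosed).
Q_enc = 4π ∫₀^R ρ₀(r'/R)^1 r'² dr' = 4πρ₀R³/4 = 1.116×10^-6 C.
Gauss's law: E·4πr² = Q_enc/ε₀.
E = |Q_enc|/(4πε₀r²) = (1.116×10^-6)/(4π·8.85×10^-12·(0.36)²) = 7.74e4 N/C.

7.74×10^4 V/m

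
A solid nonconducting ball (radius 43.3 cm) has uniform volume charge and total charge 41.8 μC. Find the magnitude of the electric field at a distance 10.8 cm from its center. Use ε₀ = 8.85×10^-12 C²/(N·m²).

Symmetry ⇒ E = E(r) r̂. Gaussian sphere of radius r = 10.8 cm (r < R).
For a uniform sphere the enclosed fraction is (r/R)³, so Q_enc = (41.8 μC)(0.108/0.433)³ = 6.486×10^-7 C.
By Gauss's law, ∮E·dA = E·4πr² = Q_enc/ε₀.
E = |Q_enc|/(4πε₀r²) = (6.486×10^-7)/(4π·8.85×10^-12·(0.108)²) = 5.00×10^5 N/C.

5.00e5 N/C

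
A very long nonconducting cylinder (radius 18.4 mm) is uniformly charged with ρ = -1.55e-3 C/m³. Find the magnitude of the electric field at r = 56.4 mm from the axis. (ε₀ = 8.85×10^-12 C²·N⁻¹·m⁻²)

|E| = 5.26×10^5 N/C

Coaxial Gaussian cylinder, radius r = 56.4 mm, length L (r > 18.4 mm, full cross-section enclosed).
λ_enc = ρ·πR² = (-1.55e-3)π(0.0184)² = -1.649e-6 C/m.
Gauss's law: E·2πrL = λ_enc L/ε₀.
E = |λ_enc|/(2πε₀r) = (1.649×10^-6)/(2π·8.85×10^-12·0.0564) = 5.26×10^5 N/C.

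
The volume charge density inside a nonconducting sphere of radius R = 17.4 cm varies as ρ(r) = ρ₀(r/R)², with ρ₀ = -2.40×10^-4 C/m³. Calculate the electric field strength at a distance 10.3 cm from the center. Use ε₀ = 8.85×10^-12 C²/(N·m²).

Symmetry ⇒ E = E(r) r̂. Gaussian sphere of radius r = 10.3 cm (r < R).
Q_enc = ∫₀^r ρ(r')·4πr'² dr' = (4πρ₀/R²) ∫₀^r r'^4 dr' = 4πρ₀ r^5/(5·R²) = -2.31×10^-7 C.
Since E is radial and uniform over the Gaussian sphere, Φ = E·4πr² = Q_enc/ε₀.
E = |Q_enc|/(4πε₀r²) = (2.31×10^-7)/(4π·8.85×10^-12·(0.103)²) = 1.96e5 N/C.

E ≈ 1.96×10^5 N/C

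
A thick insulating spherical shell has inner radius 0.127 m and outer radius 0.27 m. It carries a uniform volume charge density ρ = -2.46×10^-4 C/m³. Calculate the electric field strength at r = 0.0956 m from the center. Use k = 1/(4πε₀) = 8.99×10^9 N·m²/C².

Symmetry ⇒ E = E(r) r̂. Gaussian sphere of radius r = 0.0956 m (r < 0.127 m, inside the empty cavity).
Q_enc = 0 (all charge lies at larger r); Gauss's law gives E = 0.

E = 0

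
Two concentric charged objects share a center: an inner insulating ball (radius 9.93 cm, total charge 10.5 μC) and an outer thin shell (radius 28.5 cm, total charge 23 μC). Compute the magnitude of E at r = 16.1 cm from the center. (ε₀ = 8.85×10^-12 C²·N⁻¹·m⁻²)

Take a concentric spherical Gaussian surface of radius r = 16.1 cm (between the bodies, 9.93 cm < r < 28.5 cm).
The shell at 28.5 cm lies outside the Gaussian surface, so Q_enc = 10.5 μC = 1.05e-5 C.
Applying ∮E·dA = Q_enc/ε₀ with Φ = E(4πr²):
E = |Q_enc|/(4πε₀r²) = (1.05×10^-5)/(4π·8.85×10^-12·(0.161)²) = 3.64×10^6 N/C.

3.64e6 N/C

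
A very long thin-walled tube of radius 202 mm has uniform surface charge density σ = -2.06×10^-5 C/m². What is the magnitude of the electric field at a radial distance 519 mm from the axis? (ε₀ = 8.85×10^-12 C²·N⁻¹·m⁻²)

Choose a coaxial cylinder of radius r = 519 mm (arbitrary length L) as the Gaussian surface (r > 202 mm).
The whole shell is enclosed: λ_enc = σ·2πR = (-2.06×10^-5)·2π·(0.202) = -2.615×10^-5 C/m.
By Gauss's law (flux through the curved wall only), E·2πrL = λ_enc L/ε₀.
E = |λ_enc|/(2πε₀r) = (2.615e-5)/(2π·8.85×10^-12·0.519) = 9.06×10^5 N/C.

|E| = 9.06e5 N/C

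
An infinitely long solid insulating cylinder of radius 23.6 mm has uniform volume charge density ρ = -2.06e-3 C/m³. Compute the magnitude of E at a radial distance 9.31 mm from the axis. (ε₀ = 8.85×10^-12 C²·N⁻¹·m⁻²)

Coaxial Gaussian cylinder, radius r = 9.31 mm, length L (r < R).
Charge inside radius r per length L is ρ·πr²·L, so λ_enc = ρπr² = -5.609×10^-7 C/m.
Gauss's law: E·2πrL = λ_enc L/ε₀.
E = |λ_enc|/(2πε₀r) = (5.609×10^-7)/(2π·8.85×10^-12·0.00931) = 1.08×10^6 N/C.

|E| = 1.08e6 V/m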